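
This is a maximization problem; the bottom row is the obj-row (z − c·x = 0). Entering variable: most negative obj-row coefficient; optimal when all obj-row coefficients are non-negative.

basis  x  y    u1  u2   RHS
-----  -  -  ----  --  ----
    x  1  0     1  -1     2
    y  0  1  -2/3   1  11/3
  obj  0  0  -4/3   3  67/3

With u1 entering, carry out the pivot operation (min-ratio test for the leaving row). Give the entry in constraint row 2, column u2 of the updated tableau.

Ratio test on column u1 — row 1: 2/1 = 2; row 2: entry -2/3 ≤ 0. Minimum is 2 at row 1 (x leaves); pivot element 1.
Divide row 1 by 1; eliminate column u1 from the other rows.
Row 2 update in column u2: 1 − (-2/3)·(-1) = 1/3.

1/3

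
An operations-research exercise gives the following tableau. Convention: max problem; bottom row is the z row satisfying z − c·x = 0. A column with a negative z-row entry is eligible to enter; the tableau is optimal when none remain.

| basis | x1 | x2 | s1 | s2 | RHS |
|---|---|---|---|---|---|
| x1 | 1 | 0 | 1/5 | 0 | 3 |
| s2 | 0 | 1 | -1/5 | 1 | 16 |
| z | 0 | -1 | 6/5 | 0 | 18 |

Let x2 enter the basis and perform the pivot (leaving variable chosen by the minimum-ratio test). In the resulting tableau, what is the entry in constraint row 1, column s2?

Ratio test on column x2 — row 1: entry 0 ≤ 0; row 2: 16/1 = 16. Minimum is 16 at row 2 (s2 leaves); pivot element 1.
Divide row 2 by 1; eliminate column x2 from the other rows.
Row 1 update in column s2: 0 − 0·1 = 0.

0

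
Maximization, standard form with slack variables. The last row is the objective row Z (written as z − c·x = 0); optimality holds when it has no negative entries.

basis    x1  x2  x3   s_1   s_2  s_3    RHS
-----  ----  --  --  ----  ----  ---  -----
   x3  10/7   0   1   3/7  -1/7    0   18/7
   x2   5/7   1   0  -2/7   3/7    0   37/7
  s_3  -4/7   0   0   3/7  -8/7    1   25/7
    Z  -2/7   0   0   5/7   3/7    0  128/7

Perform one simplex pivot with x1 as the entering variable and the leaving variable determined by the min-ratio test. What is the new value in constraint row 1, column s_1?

Ratio test on column x1 — row 1: (18/7)/(10/7) = 9/5; row 2: (37/7)/(5/7) = 37/5; row 3: entry -4/7 ≤ 0. Minimum is 9/5 at row 1 (x3 leaves); pivot element 10/7.
Divide row 1 by 10/7; eliminate column x1 from the other rows.
In the new row 1, the s_1 entry is the old entry divided by the pivot: (3/7)/(10/7) = 3/10.

3/10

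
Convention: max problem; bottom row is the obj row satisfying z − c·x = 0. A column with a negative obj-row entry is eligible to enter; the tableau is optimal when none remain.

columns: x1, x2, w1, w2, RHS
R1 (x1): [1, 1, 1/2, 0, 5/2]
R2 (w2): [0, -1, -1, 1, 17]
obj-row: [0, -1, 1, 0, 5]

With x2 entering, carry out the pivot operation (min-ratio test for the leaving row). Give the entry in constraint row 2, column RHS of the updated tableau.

Ratio test on column x2 — row 1: (5/2)/1 = 5/2; row 2: entry -1 ≤ 0. Minimum is 5/2 at row 1 (x1 leaves); pivot element 1.
Divide row 1 by 1; eliminate column x2 from the other rows.
Row 2 update in column RHS: 17 − (-1)·(5/2) = 39/2.

39/2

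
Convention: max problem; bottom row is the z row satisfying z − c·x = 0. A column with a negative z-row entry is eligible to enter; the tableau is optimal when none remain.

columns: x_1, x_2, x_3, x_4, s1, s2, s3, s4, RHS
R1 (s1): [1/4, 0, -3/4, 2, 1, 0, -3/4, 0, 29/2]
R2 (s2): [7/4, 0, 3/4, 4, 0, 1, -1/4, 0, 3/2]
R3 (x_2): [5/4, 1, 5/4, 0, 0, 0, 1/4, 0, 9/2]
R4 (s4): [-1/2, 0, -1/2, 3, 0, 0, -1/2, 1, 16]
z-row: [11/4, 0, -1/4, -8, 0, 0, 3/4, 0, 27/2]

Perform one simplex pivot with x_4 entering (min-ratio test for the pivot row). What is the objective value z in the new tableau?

33/2

Ratio test on column x_4 — row 1: (29/2)/2 = 29/4; row 2: (3/2)/4 = 3/8; row 3: entry 0 ≤ 0; row 4: 16/3 = 16/3. Minimum is 3/8 at row 2 (s2 leaves); pivot element 4.
Pivot on row 2; the z-row RHS becomes 27/2 − (-8)·(3/8) = 33/2.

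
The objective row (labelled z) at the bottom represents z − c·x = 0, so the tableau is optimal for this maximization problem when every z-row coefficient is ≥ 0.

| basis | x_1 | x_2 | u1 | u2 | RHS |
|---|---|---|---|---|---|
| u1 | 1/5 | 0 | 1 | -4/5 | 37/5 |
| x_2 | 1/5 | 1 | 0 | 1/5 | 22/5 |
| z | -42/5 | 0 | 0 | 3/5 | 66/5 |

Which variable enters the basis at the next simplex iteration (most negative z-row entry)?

x_1

Negative z-row entries: x_1: -42/5.
The most negative is -42/5 in column x_1, so x_1 enters.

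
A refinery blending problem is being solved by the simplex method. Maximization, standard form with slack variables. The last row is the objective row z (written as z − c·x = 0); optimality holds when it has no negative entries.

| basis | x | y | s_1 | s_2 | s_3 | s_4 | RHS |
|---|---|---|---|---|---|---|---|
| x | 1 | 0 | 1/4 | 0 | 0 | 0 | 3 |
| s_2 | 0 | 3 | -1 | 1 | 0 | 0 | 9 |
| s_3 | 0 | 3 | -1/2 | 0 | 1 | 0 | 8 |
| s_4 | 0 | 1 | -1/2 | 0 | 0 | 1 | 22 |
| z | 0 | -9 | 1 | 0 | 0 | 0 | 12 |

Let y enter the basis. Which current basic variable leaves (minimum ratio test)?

s_3

Column y entries and ratios — x: 0 ≤ 0, skip; s_2: 9/3 = 3; s_3: 8/3 = 8/3; s_4: 22/1 = 22.
Smallest ratio is 8/3 in the row of s_3, so s_3 leaves.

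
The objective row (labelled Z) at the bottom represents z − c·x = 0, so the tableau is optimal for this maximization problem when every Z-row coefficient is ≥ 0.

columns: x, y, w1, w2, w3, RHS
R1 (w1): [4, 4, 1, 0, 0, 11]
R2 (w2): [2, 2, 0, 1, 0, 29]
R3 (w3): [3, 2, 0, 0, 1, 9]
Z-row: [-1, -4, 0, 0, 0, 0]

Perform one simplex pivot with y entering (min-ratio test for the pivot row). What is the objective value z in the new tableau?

Ratio test on column y — row 1: 11/4 = 11/4; row 2: 29/2 = 29/2; row 3: 9/2 = 9/2. Minimum is 11/4 at row 1 (w1 leaves); pivot element 4.
Pivot on row 1; the Z-row RHS becomes 0 − (-4)·(11/4) = 11.

11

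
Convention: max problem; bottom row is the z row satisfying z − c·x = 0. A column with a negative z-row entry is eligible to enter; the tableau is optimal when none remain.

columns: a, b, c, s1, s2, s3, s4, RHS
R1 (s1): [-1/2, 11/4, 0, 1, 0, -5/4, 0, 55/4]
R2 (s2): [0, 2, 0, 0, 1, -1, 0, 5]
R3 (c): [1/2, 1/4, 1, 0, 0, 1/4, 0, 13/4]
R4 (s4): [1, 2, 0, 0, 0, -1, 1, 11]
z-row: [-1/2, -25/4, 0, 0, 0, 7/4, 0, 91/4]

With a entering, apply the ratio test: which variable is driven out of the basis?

Column a entries and ratios — s1: -1/2 ≤ 0, skip; s2: 0 ≤ 0, skip; c: (13/4)/(1/2) = 13/2; s4: 11/1 = 11.
Smallest ratio is 13/2 in the row of c, so c leaves.

c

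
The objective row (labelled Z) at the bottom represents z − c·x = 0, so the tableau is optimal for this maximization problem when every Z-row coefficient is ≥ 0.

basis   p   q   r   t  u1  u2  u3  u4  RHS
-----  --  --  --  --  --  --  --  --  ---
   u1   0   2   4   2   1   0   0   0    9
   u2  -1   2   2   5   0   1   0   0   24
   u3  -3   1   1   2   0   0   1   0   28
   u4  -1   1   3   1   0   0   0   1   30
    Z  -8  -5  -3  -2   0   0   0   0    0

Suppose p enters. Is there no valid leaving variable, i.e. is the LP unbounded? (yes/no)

Every constraint-row entry in column p is ≤ 0, so increasing p is unbounded.

yes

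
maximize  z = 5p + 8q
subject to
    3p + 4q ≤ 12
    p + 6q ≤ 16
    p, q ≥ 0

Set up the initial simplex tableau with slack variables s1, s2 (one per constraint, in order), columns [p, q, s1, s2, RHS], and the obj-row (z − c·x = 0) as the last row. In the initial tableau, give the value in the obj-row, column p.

-5

The obj-row carries the negated objective coefficients: the p entry is -5.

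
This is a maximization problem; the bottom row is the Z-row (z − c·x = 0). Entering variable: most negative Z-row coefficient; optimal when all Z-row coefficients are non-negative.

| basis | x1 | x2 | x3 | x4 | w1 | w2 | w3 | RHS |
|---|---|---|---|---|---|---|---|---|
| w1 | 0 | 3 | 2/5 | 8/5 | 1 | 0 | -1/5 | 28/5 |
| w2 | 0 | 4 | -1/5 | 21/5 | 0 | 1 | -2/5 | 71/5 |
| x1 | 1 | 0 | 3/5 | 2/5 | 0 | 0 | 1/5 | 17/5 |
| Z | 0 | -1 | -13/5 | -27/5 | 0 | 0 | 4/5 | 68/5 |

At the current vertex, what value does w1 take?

28/5

w1 is basic (row 1); its value is the RHS of that row, 28/5.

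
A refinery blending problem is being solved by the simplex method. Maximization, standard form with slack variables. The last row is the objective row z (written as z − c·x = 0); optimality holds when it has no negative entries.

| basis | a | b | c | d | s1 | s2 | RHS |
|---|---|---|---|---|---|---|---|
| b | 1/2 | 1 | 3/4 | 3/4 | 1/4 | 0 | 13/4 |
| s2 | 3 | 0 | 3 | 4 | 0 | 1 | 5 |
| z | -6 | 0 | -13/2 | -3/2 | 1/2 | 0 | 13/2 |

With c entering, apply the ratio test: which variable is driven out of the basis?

s2

Column c entries and ratios — b: (13/4)/(3/4) = 13/3; s2: 5/3 = 5/3.
Smallest ratio is 5/3 in the row of s2, so s2 leaves.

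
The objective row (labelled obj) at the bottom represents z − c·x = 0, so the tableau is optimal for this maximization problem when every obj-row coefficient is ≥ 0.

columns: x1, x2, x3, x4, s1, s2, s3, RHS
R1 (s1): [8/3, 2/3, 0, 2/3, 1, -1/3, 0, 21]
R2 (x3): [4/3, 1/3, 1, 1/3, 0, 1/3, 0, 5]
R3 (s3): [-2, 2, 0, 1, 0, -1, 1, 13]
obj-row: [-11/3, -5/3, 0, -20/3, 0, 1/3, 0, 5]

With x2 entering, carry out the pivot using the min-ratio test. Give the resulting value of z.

Ratio test on column x2 — row 1: 21/(2/3) = 63/2; row 2: 5/(1/3) = 15; row 3: 13/2 = 13/2. Minimum is 13/2 at row 3 (s3 leaves); pivot element 2.
Pivot on row 3; the obj-row RHS becomes 5 − (-5/3)·(13/2) = 95/6.

95/6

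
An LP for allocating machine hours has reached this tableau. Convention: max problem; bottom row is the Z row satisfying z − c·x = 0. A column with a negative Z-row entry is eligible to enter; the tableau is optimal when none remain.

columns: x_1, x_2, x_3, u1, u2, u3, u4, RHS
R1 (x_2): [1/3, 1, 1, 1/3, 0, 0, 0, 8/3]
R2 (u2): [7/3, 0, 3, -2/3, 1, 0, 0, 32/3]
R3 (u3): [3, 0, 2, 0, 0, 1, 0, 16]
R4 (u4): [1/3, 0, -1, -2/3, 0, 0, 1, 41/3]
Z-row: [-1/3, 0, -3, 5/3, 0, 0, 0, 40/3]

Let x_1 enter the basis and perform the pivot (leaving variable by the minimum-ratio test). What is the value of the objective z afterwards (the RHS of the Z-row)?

104/7

Ratio test on column x_1 — row 1: (8/3)/(1/3) = 8; row 2: (32/3)/(7/3) = 32/7; row 3: 16/3 = 16/3; row 4: (41/3)/(1/3) = 41. Minimum is 32/7 at row 2 (u2 leaves); pivot element 7/3.
Pivot on row 2; the Z-row RHS becomes 40/3 − (-1/3)·(32/7) = 104/7.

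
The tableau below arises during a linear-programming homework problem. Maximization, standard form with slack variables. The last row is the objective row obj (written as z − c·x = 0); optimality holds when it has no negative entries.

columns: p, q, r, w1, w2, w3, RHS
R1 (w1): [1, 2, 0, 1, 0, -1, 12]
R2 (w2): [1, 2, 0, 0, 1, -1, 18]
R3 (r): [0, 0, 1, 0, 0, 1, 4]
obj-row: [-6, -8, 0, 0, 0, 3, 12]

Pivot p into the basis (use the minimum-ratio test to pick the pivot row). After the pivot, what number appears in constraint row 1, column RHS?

Ratio test on column p — row 1: 12/1 = 12; row 2: 18/1 = 18; row 3: entry 0 ≤ 0. Minimum is 12 at row 1 (w1 leaves); pivot element 1.
Divide row 1 by 1; eliminate column p from the other rows.
In the new row 1, the RHS entry is the old entry divided by the pivot: 12/1 = 12.

12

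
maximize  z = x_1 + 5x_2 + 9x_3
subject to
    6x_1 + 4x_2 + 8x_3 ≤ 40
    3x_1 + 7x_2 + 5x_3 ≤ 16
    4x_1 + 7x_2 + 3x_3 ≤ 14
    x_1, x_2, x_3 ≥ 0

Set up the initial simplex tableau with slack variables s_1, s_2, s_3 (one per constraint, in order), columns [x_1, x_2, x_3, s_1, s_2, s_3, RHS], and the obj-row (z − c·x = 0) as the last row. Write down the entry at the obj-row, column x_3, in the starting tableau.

The obj-row carries the negated objective coefficients: the x_3 entry is -9.

-9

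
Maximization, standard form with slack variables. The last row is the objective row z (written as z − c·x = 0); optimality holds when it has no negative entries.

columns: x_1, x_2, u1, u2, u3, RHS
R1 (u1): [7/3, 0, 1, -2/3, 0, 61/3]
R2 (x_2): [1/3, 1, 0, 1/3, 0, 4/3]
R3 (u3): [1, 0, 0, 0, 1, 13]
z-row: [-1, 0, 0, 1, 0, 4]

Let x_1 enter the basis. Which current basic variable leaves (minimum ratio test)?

x_2

Column x_1 entries and ratios — u1: (61/3)/(7/3) = 61/7; x_2: (4/3)/(1/3) = 4; u3: 13/1 = 13.
Smallest ratio is 4 in the row of x_2, so x_2 leaves.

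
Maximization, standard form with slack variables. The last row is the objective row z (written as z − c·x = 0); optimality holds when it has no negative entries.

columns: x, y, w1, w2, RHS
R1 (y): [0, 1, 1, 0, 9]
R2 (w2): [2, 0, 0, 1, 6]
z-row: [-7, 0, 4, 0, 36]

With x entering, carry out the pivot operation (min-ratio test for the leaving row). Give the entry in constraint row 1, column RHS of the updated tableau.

Ratio test on column x — row 1: entry 0 ≤ 0; row 2: 6/2 = 3. Minimum is 3 at row 2 (w2 leaves); pivot element 2.
Divide row 2 by 2; eliminate column x from the other rows.
Row 1 update in column RHS: 9 − 0·3 = 9.

9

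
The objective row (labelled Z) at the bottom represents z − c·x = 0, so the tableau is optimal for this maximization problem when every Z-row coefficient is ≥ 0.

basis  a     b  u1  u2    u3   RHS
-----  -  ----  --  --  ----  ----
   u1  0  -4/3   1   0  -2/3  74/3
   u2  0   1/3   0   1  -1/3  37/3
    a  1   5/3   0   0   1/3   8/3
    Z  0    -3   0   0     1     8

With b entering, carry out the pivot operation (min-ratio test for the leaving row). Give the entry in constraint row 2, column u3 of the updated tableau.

-2/5

Ratio test on column b — row 1: entry -4/3 ≤ 0; row 2: (37/3)/(1/3) = 37; row 3: (8/3)/(5/3) = 8/5. Minimum is 8/5 at row 3 (a leaves); pivot element 5/3.
Divide row 3 by 5/3; eliminate column b from the other rows.
Row 2 update in column u3: -1/3 − (1/3)·(1/5) = -2/5.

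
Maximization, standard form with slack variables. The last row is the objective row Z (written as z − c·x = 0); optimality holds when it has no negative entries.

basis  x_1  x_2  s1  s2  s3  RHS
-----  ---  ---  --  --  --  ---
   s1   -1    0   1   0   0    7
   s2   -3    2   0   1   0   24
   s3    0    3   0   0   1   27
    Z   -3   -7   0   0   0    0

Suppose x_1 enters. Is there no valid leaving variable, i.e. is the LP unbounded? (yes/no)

yes

Every constraint-row entry in column x_1 is ≤ 0, so increasing x_1 is unbounded.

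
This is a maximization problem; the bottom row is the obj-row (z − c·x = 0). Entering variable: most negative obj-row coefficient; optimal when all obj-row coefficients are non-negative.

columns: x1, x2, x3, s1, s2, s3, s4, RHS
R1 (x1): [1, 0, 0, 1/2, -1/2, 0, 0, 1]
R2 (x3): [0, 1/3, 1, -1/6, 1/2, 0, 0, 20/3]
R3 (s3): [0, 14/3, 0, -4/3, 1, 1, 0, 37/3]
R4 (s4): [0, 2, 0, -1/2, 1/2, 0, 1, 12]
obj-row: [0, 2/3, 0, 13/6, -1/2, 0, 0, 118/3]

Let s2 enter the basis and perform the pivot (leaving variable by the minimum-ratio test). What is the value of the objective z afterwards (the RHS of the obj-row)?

91/2

Ratio test on column s2 — row 1: entry -1/2 ≤ 0; row 2: (20/3)/(1/2) = 40/3; row 3: (37/3)/1 = 37/3; row 4: 12/(1/2) = 24. Minimum is 37/3 at row 3 (s3 leaves); pivot element 1.
Pivot on row 3; the obj-row RHS becomes 118/3 − (-1/2)·(37/3) = 91/2.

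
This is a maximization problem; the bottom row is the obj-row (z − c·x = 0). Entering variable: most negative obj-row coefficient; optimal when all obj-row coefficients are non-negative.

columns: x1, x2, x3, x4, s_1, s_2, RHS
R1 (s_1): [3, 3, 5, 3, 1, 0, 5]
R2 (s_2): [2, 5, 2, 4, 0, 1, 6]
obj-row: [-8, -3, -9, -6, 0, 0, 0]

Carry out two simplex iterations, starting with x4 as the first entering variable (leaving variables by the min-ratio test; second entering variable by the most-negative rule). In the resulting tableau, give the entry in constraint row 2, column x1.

2/7

Ratio test on column x4 — row 1: 5/3 = 5/3; row 2: 6/4 = 3/2. Minimum is 3/2 at row 2 (s_2 leaves); pivot element 4.
Divide row 2 by 4; eliminate column x4 from the other rows.
Second iteration: most negative obj-row entry is -6 in column x3, so x3 enters.
Ratio test on column x3 — row 1: (1/2)/(7/2) = 1/7; row 2: (3/2)/(1/2) = 3. Minimum is 1/7 at row 1 (s_1 leaves); pivot element 7/2.
Divide row 1 by 7/2; eliminate column x3 from the other rows.
After both pivots, the entry at constraint row 2, column x1 is 2/7.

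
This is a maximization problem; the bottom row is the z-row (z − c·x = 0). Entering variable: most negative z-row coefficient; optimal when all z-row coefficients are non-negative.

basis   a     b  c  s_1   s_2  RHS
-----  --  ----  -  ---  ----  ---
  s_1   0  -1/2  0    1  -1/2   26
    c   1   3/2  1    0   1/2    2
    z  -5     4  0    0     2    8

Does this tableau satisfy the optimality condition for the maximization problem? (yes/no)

no

The z-row has a negative entry -5 in column a, so it is not optimal.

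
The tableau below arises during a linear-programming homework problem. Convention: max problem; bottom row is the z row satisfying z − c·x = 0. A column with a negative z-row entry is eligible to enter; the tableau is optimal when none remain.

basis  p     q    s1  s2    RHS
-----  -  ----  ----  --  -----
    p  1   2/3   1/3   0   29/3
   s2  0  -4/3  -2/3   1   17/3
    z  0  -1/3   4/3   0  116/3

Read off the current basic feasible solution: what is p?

29/3

p is basic (row 1); its value is the RHS of that row, 29/3.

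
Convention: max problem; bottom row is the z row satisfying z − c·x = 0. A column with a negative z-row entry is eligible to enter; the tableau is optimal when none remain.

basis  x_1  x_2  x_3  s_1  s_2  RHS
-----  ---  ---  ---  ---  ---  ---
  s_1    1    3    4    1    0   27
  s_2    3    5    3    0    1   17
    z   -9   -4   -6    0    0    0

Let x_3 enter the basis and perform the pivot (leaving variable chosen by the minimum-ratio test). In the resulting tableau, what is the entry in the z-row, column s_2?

2

Ratio test on column x_3 — row 1: 27/4 = 27/4; row 2: 17/3 = 17/3. Minimum is 17/3 at row 2 (s_2 leaves); pivot element 3.
Divide row 2 by 3; eliminate column x_3 from the other rows.
z-row update in column s_2: 0 − (-6)·(1/3) = 2.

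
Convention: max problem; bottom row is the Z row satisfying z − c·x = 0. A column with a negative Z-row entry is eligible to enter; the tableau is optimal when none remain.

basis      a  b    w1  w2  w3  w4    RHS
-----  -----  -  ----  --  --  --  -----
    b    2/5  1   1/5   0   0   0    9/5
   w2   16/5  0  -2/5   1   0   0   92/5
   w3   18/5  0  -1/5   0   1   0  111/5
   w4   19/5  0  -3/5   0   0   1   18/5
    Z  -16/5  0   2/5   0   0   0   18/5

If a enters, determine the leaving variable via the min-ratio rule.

w4

Column a entries and ratios — b: (9/5)/(2/5) = 9/2; w2: (92/5)/(16/5) = 23/4; w3: (111/5)/(18/5) = 37/6; w4: (18/5)/(19/5) = 18/19.
Smallest ratio is 18/19 in the row of w4, so w4 leaves.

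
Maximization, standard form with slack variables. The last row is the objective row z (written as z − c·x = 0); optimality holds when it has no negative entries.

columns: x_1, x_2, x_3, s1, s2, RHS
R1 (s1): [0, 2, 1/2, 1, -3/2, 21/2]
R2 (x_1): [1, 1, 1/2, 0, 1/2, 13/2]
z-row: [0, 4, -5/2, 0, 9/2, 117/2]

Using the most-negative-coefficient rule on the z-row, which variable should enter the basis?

x_3

Negative z-row entries: x_3: -5/2.
The most negative is -5/2 in column x_3, so x_3 enters.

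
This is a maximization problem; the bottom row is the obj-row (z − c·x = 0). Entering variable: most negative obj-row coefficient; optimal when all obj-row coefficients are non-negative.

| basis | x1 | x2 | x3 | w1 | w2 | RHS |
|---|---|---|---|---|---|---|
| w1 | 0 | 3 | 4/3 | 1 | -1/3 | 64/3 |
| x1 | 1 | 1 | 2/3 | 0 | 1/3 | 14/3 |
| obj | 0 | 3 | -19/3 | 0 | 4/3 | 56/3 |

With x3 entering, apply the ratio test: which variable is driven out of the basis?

x1

Column x3 entries and ratios — w1: (64/3)/(4/3) = 16; x1: (14/3)/(2/3) = 7.
Smallest ratio is 7 in the row of x1, so x1 leaves.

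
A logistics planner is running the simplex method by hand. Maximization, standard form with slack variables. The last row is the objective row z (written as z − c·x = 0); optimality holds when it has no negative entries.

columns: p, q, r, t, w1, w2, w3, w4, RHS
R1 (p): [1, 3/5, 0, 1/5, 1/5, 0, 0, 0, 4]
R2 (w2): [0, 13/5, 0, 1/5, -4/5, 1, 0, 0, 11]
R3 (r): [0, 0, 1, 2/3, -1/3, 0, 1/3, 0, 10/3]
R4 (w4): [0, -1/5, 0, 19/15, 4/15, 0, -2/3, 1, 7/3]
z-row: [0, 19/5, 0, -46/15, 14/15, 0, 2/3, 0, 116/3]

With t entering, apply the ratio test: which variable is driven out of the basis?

Column t entries and ratios — p: 4/(1/5) = 20; w2: 11/(1/5) = 55; r: (10/3)/(2/3) = 5; w4: (7/3)/(19/15) = 35/19.
Smallest ratio is 35/19 in the row of w4, so w4 leaves.

w4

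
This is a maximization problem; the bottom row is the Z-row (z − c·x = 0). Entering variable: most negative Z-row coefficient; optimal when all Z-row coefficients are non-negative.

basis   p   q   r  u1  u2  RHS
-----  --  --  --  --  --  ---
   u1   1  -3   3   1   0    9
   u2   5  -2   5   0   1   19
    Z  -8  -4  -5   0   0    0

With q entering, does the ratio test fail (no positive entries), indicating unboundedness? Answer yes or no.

Every constraint-row entry in column q is ≤ 0, so increasing q is unbounded.

yes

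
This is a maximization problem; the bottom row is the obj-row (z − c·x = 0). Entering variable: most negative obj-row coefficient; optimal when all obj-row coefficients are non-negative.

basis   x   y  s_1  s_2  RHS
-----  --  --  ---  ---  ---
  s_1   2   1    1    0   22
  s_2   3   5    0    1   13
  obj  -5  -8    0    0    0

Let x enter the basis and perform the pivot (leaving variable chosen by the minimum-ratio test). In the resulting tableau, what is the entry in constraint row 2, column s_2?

1/3

Ratio test on column x — row 1: 22/2 = 11; row 2: 13/3 = 13/3. Minimum is 13/3 at row 2 (s_2 leaves); pivot element 3.
Divide row 2 by 3; eliminate column x from the other rows.
In the new row 2, the s_2 entry is the old entry divided by the pivot: 1/3 = 1/3.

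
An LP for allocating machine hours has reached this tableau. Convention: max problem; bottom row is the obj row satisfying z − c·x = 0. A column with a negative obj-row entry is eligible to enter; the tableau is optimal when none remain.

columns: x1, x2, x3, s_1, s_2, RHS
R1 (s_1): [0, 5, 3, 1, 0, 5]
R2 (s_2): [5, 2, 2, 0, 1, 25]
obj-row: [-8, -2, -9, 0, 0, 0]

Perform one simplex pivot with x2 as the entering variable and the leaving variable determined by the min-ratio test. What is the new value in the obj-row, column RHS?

Ratio test on column x2 — row 1: 5/5 = 1; row 2: 25/2 = 25/2. Minimum is 1 at row 1 (s_1 leaves); pivot element 5.
Divide row 1 by 5; eliminate column x2 from the other rows.
obj-row update in column RHS: 0 − (-2)·1 = 2.

2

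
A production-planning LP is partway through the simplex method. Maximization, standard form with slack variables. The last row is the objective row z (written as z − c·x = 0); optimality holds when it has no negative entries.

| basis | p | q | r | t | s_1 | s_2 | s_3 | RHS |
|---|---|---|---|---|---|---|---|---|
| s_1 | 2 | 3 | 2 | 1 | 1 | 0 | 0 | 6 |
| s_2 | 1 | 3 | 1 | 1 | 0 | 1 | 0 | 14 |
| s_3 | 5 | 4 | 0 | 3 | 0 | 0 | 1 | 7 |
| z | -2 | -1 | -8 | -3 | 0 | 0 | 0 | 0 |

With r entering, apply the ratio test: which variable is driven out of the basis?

s_1

Column r entries and ratios — s_1: 6/2 = 3; s_2: 14/1 = 14; s_3: 0 ≤ 0, skip.
Smallest ratio is 3 in the row of s_1, so s_1 leaves.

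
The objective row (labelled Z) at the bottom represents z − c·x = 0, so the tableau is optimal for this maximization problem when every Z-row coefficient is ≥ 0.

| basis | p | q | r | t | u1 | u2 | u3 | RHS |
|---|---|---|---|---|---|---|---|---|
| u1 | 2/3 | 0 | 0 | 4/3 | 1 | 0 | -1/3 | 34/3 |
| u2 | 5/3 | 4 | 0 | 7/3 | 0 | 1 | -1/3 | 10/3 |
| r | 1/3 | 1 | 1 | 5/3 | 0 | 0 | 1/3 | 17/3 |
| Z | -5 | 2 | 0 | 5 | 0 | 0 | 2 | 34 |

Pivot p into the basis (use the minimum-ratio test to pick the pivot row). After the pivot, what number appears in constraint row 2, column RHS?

Ratio test on column p — row 1: (34/3)/(2/3) = 17; row 2: (10/3)/(5/3) = 2; row 3: (17/3)/(1/3) = 17. Minimum is 2 at row 2 (u2 leaves); pivot element 5/3.
Divide row 2 by 5/3; eliminate column p from the other rows.
In the new row 2, the RHS entry is the old entry divided by the pivot: (10/3)/(5/3) = 2.

2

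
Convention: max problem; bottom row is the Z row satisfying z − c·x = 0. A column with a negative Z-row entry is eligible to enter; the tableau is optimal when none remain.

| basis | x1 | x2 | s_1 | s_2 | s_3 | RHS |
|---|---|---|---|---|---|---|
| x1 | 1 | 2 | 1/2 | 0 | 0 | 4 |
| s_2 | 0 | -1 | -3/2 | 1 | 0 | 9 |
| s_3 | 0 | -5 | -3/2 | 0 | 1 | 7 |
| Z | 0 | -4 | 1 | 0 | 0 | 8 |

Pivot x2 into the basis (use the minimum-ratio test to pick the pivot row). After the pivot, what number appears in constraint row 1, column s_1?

Ratio test on column x2 — row 1: 4/2 = 2; row 2: entry -1 ≤ 0; row 3: entry -5 ≤ 0. Minimum is 2 at row 1 (x1 leaves); pivot element 2.
Divide row 1 by 2; eliminate column x2 from the other rows.
In the new row 1, the s_1 entry is the old entry divided by the pivot: (1/2)/2 = 1/4.

1/4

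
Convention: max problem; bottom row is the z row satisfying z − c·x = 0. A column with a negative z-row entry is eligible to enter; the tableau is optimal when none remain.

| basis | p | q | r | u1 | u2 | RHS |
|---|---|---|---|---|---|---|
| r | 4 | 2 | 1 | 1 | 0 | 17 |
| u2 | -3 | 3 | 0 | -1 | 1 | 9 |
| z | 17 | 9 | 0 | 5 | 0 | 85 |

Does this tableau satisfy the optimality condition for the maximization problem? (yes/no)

yes

Every z-row coefficient is ≥ 0, so the tableau is optimal.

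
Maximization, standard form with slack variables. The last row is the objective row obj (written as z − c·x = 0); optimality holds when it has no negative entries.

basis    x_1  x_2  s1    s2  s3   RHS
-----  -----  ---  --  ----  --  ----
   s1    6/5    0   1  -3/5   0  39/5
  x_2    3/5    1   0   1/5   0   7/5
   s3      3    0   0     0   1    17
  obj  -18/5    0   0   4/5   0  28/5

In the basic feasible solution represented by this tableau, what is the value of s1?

s1 is basic (row 1); its value is the RHS of that row, 39/5.

39/5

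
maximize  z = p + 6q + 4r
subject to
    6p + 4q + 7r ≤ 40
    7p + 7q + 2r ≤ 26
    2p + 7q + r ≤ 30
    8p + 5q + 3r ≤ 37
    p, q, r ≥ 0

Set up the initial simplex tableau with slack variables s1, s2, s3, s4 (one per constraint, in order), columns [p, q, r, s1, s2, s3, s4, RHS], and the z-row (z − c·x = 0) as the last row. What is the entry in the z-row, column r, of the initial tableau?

-4

The z-row carries the negated objective coefficients: the r entry is -4.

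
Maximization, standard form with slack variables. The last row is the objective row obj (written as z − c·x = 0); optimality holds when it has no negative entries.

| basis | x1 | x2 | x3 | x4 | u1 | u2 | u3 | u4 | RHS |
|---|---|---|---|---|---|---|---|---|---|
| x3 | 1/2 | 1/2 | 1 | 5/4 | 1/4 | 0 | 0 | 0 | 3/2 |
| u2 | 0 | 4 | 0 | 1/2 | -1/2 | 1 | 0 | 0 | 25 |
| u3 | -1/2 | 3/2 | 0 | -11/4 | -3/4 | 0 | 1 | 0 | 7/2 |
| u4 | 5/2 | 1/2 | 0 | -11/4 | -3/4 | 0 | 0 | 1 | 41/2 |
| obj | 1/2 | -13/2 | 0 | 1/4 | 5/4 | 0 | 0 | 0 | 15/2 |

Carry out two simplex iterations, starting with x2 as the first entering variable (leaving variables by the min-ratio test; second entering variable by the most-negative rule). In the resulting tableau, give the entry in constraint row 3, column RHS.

34/13

Ratio test on column x2 — row 1: (3/2)/(1/2) = 3; row 2: 25/4 = 25/4; row 3: (7/2)/(3/2) = 7/3; row 4: (41/2)/(1/2) = 41. Minimum is 7/3 at row 3 (u3 leaves); pivot element 3/2.
Divide row 3 by 3/2; eliminate column x2 from the other rows.
Second iteration: most negative obj-row entry is -35/3 in column x4, so x4 enters.
Ratio test on column x4 — row 1: (1/3)/(13/6) = 2/13; row 2: (47/3)/(47/6) = 2; row 3: entry -11/6 ≤ 0; row 4: entry -11/6 ≤ 0. Minimum is 2/13 at row 1 (x3 leaves); pivot element 13/6.
Divide row 1 by 13/6; eliminate column x4 from the other rows.
After both pivots, the entry at constraint row 3, column RHS is 34/13.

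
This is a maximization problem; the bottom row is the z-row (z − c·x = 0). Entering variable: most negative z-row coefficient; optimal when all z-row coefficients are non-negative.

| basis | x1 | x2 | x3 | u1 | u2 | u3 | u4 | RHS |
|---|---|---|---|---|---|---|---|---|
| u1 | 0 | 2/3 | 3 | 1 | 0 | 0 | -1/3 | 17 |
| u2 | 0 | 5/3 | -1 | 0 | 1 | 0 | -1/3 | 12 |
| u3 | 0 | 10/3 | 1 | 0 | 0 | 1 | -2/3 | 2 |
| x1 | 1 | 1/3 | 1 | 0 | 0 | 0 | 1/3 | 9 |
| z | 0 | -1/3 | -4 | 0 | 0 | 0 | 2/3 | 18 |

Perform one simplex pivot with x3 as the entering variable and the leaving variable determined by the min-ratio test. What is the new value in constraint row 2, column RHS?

Ratio test on column x3 — row 1: 17/3 = 17/3; row 2: entry -1 ≤ 0; row 3: 2/1 = 2; row 4: 9/1 = 9. Minimum is 2 at row 3 (u3 leaves); pivot element 1.
Divide row 3 by 1; eliminate column x3 from the other rows.
Row 2 update in column RHS: 12 − (-1)·2 = 14.

14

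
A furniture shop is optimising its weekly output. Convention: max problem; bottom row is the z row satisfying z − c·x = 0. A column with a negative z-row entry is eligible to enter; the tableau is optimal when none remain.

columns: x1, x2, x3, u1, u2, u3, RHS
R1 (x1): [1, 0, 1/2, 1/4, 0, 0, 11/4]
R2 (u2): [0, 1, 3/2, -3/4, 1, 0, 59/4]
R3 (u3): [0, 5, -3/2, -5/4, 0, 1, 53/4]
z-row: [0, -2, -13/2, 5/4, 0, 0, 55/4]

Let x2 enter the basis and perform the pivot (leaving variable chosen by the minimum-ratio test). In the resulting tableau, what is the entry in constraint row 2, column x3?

Ratio test on column x2 — row 1: entry 0 ≤ 0; row 2: (59/4)/1 = 59/4; row 3: (53/4)/5 = 53/20. Minimum is 53/20 at row 3 (u3 leaves); pivot element 5.
Divide row 3 by 5; eliminate column x2 from the other rows.
Row 2 update in column x3: 3/2 − 1·(-3/10) = 9/5.

9/5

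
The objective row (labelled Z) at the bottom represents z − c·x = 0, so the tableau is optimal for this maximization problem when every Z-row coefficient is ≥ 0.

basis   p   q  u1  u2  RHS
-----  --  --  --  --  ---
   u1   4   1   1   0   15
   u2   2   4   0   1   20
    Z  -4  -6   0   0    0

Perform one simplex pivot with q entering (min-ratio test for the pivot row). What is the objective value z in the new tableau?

Ratio test on column q — row 1: 15/1 = 15; row 2: 20/4 = 5. Minimum is 5 at row 2 (u2 leaves); pivot element 4.
Pivot on row 2; the Z-row RHS becomes 0 − (-6)·5 = 30.

30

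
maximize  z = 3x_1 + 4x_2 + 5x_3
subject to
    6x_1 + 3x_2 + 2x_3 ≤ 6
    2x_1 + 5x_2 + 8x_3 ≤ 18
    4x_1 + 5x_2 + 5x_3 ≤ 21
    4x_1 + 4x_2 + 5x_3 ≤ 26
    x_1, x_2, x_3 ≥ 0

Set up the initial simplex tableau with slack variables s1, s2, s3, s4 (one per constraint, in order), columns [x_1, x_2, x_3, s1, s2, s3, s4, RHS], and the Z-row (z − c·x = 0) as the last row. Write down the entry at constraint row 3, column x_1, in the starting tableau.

Constraint 3 has coefficient 4 on x_1.

4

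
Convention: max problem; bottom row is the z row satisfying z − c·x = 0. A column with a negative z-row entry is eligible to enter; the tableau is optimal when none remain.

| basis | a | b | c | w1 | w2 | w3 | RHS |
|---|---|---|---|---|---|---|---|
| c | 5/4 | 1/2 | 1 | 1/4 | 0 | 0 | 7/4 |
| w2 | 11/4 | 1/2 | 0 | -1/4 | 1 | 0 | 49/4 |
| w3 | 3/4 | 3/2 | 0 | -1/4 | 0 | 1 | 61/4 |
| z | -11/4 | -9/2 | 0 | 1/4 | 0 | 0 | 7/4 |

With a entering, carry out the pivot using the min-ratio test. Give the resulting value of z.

28/5

Ratio test on column a — row 1: (7/4)/(5/4) = 7/5; row 2: (49/4)/(11/4) = 49/11; row 3: (61/4)/(3/4) = 61/3. Minimum is 7/5 at row 1 (c leaves); pivot element 5/4.
Pivot on row 1; the z-row RHS becomes 7/4 − (-11/4)·(7/5) = 28/5.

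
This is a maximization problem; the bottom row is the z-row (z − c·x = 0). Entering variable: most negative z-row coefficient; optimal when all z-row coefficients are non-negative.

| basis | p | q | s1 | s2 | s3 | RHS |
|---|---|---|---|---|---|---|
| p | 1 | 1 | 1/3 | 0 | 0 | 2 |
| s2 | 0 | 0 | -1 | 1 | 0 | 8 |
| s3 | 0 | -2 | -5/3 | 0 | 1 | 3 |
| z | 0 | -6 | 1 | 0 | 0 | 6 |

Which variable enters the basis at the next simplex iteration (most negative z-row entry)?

Negative z-row entries: q: -6.
The most negative is -6 in column q, so q enters.

q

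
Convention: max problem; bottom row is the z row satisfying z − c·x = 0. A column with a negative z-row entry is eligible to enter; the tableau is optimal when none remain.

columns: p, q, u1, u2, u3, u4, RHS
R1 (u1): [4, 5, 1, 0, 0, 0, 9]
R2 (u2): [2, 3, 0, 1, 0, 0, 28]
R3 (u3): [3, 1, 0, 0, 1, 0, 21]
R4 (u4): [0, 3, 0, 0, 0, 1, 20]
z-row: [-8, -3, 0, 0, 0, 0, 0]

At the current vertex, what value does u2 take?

u2 is basic (row 2); its value is the RHS of that row, 28.

28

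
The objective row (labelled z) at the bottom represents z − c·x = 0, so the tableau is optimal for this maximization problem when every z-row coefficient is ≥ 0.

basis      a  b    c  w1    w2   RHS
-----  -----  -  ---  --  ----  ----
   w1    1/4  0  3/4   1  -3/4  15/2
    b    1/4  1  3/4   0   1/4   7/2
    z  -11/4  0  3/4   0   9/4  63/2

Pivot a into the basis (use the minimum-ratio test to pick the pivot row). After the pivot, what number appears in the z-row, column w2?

Ratio test on column a — row 1: (15/2)/(1/4) = 30; row 2: (7/2)/(1/4) = 14. Minimum is 14 at row 2 (b leaves); pivot element 1/4.
Divide row 2 by 1/4; eliminate column a from the other rows.
z-row update in column w2: 9/4 − (-11/4)·1 = 5.

5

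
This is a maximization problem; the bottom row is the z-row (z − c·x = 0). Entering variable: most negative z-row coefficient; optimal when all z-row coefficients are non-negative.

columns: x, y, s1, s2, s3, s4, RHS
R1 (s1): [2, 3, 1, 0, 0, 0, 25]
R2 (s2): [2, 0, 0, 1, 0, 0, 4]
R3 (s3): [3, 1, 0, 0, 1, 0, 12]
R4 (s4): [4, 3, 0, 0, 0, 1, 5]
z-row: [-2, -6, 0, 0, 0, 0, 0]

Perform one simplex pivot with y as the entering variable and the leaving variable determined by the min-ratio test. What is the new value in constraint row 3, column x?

Ratio test on column y — row 1: 25/3 = 25/3; row 2: entry 0 ≤ 0; row 3: 12/1 = 12; row 4: 5/3 = 5/3. Minimum is 5/3 at row 4 (s4 leaves); pivot element 3.
Divide row 4 by 3; eliminate column y from the other rows.
Row 3 update in column x: 3 − 1·(4/3) = 5/3.

5/3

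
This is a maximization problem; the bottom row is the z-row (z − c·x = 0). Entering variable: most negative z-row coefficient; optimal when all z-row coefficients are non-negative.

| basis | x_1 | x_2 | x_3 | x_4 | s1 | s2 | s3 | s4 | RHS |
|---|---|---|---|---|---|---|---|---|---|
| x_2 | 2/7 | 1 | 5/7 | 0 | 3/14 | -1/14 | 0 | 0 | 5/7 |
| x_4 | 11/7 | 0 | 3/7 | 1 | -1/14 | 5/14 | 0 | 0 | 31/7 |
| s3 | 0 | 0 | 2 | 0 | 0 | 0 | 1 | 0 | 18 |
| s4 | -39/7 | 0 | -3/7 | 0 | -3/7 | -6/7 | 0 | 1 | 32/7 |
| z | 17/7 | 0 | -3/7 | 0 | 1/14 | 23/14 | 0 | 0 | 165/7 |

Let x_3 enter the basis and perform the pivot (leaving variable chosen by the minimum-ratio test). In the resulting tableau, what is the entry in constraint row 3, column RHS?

16

Ratio test on column x_3 — row 1: (5/7)/(5/7) = 1; row 2: (31/7)/(3/7) = 31/3; row 3: 18/2 = 9; row 4: entry -3/7 ≤ 0. Minimum is 1 at row 1 (x_2 leaves); pivot element 5/7.
Divide row 1 by 5/7; eliminate column x_3 from the other rows.
Row 3 update in column RHS: 18 − 2·1 = 16.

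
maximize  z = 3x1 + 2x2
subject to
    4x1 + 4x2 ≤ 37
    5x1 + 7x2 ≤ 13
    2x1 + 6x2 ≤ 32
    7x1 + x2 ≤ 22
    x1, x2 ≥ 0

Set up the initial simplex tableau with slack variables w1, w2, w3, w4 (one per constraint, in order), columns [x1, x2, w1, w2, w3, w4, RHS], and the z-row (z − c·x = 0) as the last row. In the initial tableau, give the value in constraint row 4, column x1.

Constraint 4 has coefficient 7 on x1.

7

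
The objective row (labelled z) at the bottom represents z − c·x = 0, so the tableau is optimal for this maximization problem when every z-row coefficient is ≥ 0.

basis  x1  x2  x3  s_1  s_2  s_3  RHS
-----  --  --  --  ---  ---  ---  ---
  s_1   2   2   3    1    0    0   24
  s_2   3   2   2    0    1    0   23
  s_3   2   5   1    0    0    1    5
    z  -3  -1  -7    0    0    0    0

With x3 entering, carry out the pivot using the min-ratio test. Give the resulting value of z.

35

Ratio test on column x3 — row 1: 24/3 = 8; row 2: 23/2 = 23/2; row 3: 5/1 = 5. Minimum is 5 at row 3 (s_3 leaves); pivot element 1.
Pivot on row 3; the z-row RHS becomes 0 − (-7)·5 = 35.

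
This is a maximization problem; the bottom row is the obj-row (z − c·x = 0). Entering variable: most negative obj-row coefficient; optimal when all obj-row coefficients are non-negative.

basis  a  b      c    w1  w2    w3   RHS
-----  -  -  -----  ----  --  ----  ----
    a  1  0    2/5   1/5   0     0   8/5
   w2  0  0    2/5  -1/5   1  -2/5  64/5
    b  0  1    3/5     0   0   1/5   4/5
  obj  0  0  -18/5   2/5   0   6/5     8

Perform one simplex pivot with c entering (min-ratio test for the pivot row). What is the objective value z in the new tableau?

Ratio test on column c — row 1: (8/5)/(2/5) = 4; row 2: (64/5)/(2/5) = 32; row 3: (4/5)/(3/5) = 4/3. Minimum is 4/3 at row 3 (b leaves); pivot element 3/5.
Pivot on row 3; the obj-row RHS becomes 8 − (-18/5)·(4/3) = 64/5.

64/5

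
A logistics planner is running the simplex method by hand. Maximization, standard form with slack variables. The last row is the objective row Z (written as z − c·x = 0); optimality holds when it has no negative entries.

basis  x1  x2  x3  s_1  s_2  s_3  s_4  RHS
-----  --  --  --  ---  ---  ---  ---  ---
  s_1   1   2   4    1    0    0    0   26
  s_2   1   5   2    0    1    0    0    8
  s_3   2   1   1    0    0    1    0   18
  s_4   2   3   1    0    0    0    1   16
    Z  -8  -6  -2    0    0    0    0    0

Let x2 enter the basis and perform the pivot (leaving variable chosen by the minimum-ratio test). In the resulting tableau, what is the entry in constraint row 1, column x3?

16/5

Ratio test on column x2 — row 1: 26/2 = 13; row 2: 8/5 = 8/5; row 3: 18/1 = 18; row 4: 16/3 = 16/3. Minimum is 8/5 at row 2 (s_2 leaves); pivot element 5.
Divide row 2 by 5; eliminate column x2 from the other rows.
Row 1 update in column x3: 4 − 2·(2/5) = 16/5.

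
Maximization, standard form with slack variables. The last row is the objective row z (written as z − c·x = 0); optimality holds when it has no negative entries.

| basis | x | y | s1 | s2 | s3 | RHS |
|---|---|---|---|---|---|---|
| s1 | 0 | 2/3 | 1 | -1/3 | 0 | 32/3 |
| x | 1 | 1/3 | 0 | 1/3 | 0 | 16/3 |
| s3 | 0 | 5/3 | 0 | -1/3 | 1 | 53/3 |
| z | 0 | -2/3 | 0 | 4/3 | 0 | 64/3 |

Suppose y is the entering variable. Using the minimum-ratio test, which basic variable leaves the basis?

Column y entries and ratios — s1: (32/3)/(2/3) = 16; x: (16/3)/(1/3) = 16; s3: (53/3)/(5/3) = 53/5.
Smallest ratio is 53/5 in the row of s3, so s3 leaves.

s3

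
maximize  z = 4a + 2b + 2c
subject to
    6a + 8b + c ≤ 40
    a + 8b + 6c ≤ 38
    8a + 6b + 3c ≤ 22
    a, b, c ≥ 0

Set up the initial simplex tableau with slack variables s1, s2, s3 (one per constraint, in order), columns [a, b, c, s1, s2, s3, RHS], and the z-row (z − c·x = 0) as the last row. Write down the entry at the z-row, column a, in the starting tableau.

The z-row carries the negated objective coefficients: the a entry is -4.

-4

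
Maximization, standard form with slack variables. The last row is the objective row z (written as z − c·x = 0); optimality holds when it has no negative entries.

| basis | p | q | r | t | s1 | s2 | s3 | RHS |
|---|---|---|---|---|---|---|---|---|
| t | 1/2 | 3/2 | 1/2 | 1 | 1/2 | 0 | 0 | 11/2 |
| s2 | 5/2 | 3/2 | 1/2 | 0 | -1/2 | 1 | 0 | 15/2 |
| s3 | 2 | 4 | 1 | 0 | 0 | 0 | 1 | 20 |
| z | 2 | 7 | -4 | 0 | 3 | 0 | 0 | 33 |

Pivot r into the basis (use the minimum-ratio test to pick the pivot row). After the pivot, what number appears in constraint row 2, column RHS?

2

Ratio test on column r — row 1: (11/2)/(1/2) = 11; row 2: (15/2)/(1/2) = 15; row 3: 20/1 = 20. Minimum is 11 at row 1 (t leaves); pivot element 1/2.
Divide row 1 by 1/2; eliminate column r from the other rows.
Row 2 update in column RHS: 15/2 − (1/2)·11 = 2.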